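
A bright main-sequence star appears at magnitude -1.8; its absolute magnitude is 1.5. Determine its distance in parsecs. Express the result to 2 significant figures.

Distance modulus: m − M = -1.8 − (1.5) = -3.300
m − M = 5 log₁₀ d − 5
log₁₀ d = (m − M)/5 + 1 = 0.3400
d = 10^0.3400 = 2.188 pc

d ≈ 2.2 pc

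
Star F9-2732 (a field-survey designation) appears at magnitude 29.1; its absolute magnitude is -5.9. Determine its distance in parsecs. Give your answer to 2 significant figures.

μ = m − M = 35.000
m − M = 5 log₁₀ d − 5
log₁₀ d = (m − M)/5 + 1 = 8.0000
d = 10^8.0000 = 1.000×10^8 pc

d ≈ 1.0×10^8 pc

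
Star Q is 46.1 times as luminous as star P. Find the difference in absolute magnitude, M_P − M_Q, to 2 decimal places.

Pogson: ΔM = −2.5 log₁₀(ratio) = −2.5 log₁₀(46.1) = −2.5 × 1.6637 = -4.159
Star Q is brighter so has the smaller magnitude: M_P − M_Q is positive.

M_P − M_Q ≈ 4.16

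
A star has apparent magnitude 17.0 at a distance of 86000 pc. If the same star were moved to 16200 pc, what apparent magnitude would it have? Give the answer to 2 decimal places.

Flux ∝ 1/d², so Δm = 5 log₁₀(d₂/d₁) = 5 log₁₀(16200/86000) = -3.625
m₂ = m₁ + Δm = 17.0 + (-3.625) = 13.375

m ≈ 13.38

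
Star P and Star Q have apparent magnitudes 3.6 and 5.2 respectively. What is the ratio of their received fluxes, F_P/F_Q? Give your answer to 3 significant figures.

F_P/F_Q ≈ 4.37

Magnitude difference = -1.6
Flux ratio = 10^(−0.4 Δm) = 10^(−0.4 × -1.6) = 10^0.640 = 4.365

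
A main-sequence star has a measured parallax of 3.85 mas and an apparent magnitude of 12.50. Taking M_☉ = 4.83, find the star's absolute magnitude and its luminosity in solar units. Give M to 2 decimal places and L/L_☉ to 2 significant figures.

d = 1/p = 1000/3.85 mas = 259.7 pc
M = m − 5 log₁₀ d + 5 = 12.50 − 5·2.4145 + 5 = 5.427
M − M_☉ = 5.427 − 4.83 = 0.597
L/L_☉ = 10^(−0.4 × 0.597) = 0.5769

M ≈ 5.43; L/L_☉ ≈ 0.58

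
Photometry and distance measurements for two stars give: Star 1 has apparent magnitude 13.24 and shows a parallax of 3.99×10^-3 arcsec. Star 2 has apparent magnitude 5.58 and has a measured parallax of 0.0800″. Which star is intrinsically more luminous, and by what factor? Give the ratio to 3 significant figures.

Star 2 is more luminous, by a factor of 2.88.

Star 1: d = 1/p = 1/3.99×10^-3″ = 250.6 pc
Star 1: M = m − 5 log₁₀ d + 5 = 13.24 − 5·2.3990 + 5 = 6.245
Star 2: d = 1/p = 1/0.0800″ = 12.50 pc
Star 2: M = m − 5 log₁₀ d + 5 = 5.58 − 5·1.0969 + 5 = 5.095
ΔM = M_1 − M_2 = 6.245 − (5.095) = 1.149; smaller M is more luminous → Star 2.
L ratio = 10^(0.4 |ΔM|) = 10^0.460 = 2.882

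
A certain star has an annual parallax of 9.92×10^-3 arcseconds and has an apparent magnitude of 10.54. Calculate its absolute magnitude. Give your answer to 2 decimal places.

d = 1/p = 1/9.92×10^-3″ = 100.8 pc
5 log₁₀(d/10 pc) = 5 log₁₀(100.8) − 5 = 5.017
M = m − 5 log₁₀(d/10) = 10.54 − 5.017 = 5.523

M ≈ 5.52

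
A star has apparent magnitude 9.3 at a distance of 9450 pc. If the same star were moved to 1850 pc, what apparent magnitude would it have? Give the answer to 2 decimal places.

m ≈ 5.76

Flux ∝ 1/d², so Δm = 5 log₁₀(d₂/d₁) = 5 log₁₀(1850/9450) = -3.541
m₂ = m₁ + Δm = 9.3 + (-3.541) = 5.759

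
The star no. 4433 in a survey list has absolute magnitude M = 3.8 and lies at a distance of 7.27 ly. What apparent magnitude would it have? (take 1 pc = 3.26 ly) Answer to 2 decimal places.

m ≈ 0.54

d = 7.27 ly / 3.26 = 2.230 pc
m = M + 5 log₁₀ d − 5 = 3.8 + 5·0.3483 − 5 = 0.542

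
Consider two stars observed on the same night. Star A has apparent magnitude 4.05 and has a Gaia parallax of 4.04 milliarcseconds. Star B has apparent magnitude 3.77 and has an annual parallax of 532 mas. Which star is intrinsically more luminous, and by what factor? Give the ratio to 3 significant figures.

Star A is more luminous, by a factor of 13400.

Star A: p = 4.04 mas = 4.04×10^-3″ → d = 1/p = 247.5 pc
Star A: M = m − 5 log₁₀ d + 5 = 4.05 − 5·2.3936 + 5 = -2.918
Star B: p = 532 mas = 0.532″ → d = 1/p = 1.880 pc
Star B: M = m − 5 log₁₀ d + 5 = 3.77 − 5·0.2741 + 5 = 7.400
ΔM = M_A − M_B = -2.918 − (7.400) = -10.318; smaller M is more luminous → Star A.
L ratio = 10^(0.4 |ΔM|) = 10^4.127 = 13400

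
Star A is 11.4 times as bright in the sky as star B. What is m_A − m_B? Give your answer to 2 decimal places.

Pogson: Δm = −2.5 log₁₀(ratio) = −2.5 log₁₀(11.4) = −2.5 × 1.0569 = -2.642
Star A is brighter, so it has the smaller magnitude: the difference is negative.

m_A − m_B ≈ -2.64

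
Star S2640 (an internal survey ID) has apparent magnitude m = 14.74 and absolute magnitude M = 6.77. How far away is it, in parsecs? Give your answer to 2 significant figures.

d ≈ 390 pc

Distance modulus: m − M = 14.74 − (6.77) = 7.970
m − M = 5 log₁₀ d − 5
log₁₀ d = (m − M)/5 + 1 = 2.5940
d = 10^2.5940 = 392.6 pc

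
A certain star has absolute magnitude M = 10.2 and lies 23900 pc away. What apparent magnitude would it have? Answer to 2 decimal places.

m ≈ 27.09

m = M + 5 log₁₀ d − 5 = 10.2 + 5·4.3784 − 5 = 27.092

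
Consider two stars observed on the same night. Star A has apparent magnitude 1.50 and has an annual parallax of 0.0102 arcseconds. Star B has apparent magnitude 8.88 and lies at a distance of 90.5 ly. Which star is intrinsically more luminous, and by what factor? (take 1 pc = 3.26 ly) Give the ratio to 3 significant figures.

Star A: d = 1/p = 1/0.0102″ = 98.04 pc
Star A: M = m − 5 log₁₀ d + 5 = 1.50 − 5·1.9914 + 5 = -3.457
Star B: d = 90.5 ly / 3.26 = 27.76 pc
Star B: M = m − 5 log₁₀ d + 5 = 8.88 − 5·1.4434 + 5 = 6.663
ΔM = M_A − M_B = -3.457 − (6.663) = -10.120; smaller M is more luminous → Star A.
L ratio = 10^(0.4 |ΔM|) = 10^4.048 = 11170

Star A is more luminous, by a factor of 11200.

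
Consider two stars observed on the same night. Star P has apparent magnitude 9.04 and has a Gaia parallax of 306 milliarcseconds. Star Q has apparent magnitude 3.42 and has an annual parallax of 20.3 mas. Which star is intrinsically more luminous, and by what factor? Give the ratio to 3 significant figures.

Star Q is more luminous, by a factor of 40200.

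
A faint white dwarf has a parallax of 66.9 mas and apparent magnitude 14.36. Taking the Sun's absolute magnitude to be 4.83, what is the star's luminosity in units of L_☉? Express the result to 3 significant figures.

d = 1/p = 1000/66.9 mas = 14.95 pc
M = m − 5 log₁₀ d + 5 = 14.36 − 5·1.1746 + 5 = 13.487
M − M_☉ = 13.487 − 4.83 = 8.657
L/L_☉ = 10^(−0.4 × 8.657) = 3.445×10^-4

L/L_☉ ≈ 3.44×10^-4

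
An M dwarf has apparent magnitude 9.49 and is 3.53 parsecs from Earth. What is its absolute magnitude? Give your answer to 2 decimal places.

M ≈ 11.75

5 log₁₀(d/10 pc) = 5 log₁₀(3.530) − 5 = -2.261
M = m − 5 log₁₀(d/10) = 9.49 + 2.261 = 11.751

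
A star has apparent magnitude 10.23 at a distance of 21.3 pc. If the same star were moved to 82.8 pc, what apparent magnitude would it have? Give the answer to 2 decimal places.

Flux ∝ 1/d², so Δm = 5 log₁₀(d₂/d₁) = 5 log₁₀(82.8/21.3) = 2.948
m₂ = m₁ + Δm = 10.23 + (2.948) = 13.178

m ≈ 13.18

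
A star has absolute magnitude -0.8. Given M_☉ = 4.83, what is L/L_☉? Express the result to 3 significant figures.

L/L_☉ ≈ 179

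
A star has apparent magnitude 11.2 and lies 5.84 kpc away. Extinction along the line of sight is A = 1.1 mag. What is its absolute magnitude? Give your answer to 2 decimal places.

M ≈ -3.73

d = 5.84 kpc = 5840 pc
5 log₁₀(d/10 pc) = 5 log₁₀(5840) − 5 = 13.832
M = m − 5 log₁₀(d/10) − A = 11.2 − 13.832 − 1.1 = -3.732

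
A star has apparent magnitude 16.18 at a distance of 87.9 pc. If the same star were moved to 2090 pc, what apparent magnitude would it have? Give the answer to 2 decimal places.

m ≈ 23.06

Flux ∝ 1/d², so Δm = 5 log₁₀(d₂/d₁) = 5 log₁₀(2090/87.9) = 6.881
m₂ = m₁ + Δm = 16.18 + (6.881) = 23.061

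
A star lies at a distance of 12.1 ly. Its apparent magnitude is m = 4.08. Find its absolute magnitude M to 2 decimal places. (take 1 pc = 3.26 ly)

M ≈ 6.23

d = 12.1 ly / 3.26 = 3.712 pc
5 log₁₀(d/10 pc) = 5 log₁₀(3.712) − 5 = -2.152
M = m − 5 log₁₀(d/10) = 4.08 + 2.152 = 6.232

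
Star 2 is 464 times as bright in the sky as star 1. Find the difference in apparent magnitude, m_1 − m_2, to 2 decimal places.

m_1 − m_2 ≈ 6.67

Pogson: Δm = −2.5 log₁₀(ratio) = −2.5 log₁₀(464) = −2.5 × 2.6665 = -6.666
Star 2 is brighter so has the smaller magnitude: m_1 − m_2 is positive.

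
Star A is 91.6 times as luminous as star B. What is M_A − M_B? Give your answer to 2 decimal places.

M_A − M_B ≈ -4.90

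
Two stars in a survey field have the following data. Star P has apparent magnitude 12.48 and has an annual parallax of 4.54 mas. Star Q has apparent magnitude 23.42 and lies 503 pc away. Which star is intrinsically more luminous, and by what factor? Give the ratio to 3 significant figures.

Star P is more luminous, by a factor of 4560.

Star P: p = 4.54 mas = 4.54×10^-3″ → d = 1/p = 220.3 pc
Star P: M = m − 5 log₁₀ d + 5 = 12.48 − 5·2.3429 + 5 = 5.765
Star Q: M = m − 5 log₁₀ d + 5 = 23.42 − 5·2.7016 + 5 = 14.912
ΔM = M_P − M_Q = 5.765 − (14.912) = -9.147; smaller M is more luminous → Star P.
L ratio = 10^(0.4 |ΔM|) = 10^3.659 = 4558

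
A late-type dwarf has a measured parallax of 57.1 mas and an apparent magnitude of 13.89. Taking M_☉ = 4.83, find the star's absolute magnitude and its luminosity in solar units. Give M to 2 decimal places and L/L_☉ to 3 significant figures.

M ≈ 12.67; L/L_☉ ≈ 7.29×10^-4

d = 1/p = 1000/57.1 mas = 17.51 pc
M = m − 5 log₁₀ d + 5 = 13.89 − 5·1.2434 + 5 = 12.673
M − M_☉ = 12.673 − 4.83 = 7.843
L/L_☉ = 10^(−0.4 × 7.843) = 7.290×10^-4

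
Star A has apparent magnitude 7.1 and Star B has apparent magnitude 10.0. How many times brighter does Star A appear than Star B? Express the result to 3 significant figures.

Δm = 7.1 − (10.0) = -2.9
Flux ratio = 10^(−0.4 Δm) = 10^(−0.4 × -2.9) = 10^1.160 = 14.45

14.5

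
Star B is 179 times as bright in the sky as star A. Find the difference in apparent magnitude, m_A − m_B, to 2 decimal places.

m_A − m_B ≈ 5.63

Pogson: Δm = −2.5 log₁₀(ratio) = −2.5 log₁₀(179) = −2.5 × 2.2529 = -5.632
Star B is brighter so has the smaller magnitude: m_A − m_B is positive.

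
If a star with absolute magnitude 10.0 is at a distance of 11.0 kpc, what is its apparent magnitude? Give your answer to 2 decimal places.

m ≈ 25.21

d = 11.0 kpc = 11000 pc
m = M + 5 log₁₀ d − 5 = 10.0 + 5·4.0414 − 5 = 25.207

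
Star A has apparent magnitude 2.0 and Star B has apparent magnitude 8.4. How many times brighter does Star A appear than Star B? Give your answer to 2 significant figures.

360

Δm = 2.0 − (8.4) = -6.4
Flux ratio = 10^(−0.4 Δm) = 10^(−0.4 × -6.4) = 10^2.560 = 363.1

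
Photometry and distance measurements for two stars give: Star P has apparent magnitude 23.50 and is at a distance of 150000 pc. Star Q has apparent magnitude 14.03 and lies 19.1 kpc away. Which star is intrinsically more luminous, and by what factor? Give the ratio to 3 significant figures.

Star P: M = m − 5 log₁₀ d + 5 = 23.50 − 5·5.1761 + 5 = 2.620
Star Q: d = 19.1 kpc = 19100 pc
Star Q: M = m − 5 log₁₀ d + 5 = 14.03 − 5·4.2810 + 5 = -2.375
ΔM = M_P − M_Q = 2.620 − (-2.375) = 4.995; smaller M is more luminous → Star Q.
L ratio = 10^(0.4 |ΔM|) = 10^1.998 = 99.51

Star Q is more luminous, by a factor of 99.5.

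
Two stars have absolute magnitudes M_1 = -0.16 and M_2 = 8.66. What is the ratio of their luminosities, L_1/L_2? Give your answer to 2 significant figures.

ΔM = M_1 − M_2 = -8.82
L_1/L_2 = 10^(−0.4 ΔM) = 10^3.528 = 3373

L_1/L_2 ≈ 3400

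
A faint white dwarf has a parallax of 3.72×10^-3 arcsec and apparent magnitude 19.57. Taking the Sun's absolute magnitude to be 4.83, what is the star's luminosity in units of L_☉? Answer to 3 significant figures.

L/L_☉ ≈ 9.18×10^-4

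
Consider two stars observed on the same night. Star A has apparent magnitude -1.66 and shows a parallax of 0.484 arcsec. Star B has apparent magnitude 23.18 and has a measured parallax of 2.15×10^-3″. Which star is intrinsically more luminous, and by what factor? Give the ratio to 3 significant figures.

Star A is more luminous, by a factor of 170000.

Star A: d = 1/p = 1/0.484″ = 2.066 pc
Star A: M = m − 5 log₁₀ d + 5 = -1.66 − 5·0.3152 + 5 = 1.764
Star B: d = 1/p = 1/2.15×10^-3″ = 465.1 pc
Star B: M = m − 5 log₁₀ d + 5 = 23.18 − 5·2.6676 + 5 = 14.842
ΔM = M_A − M_B = 1.764 − (14.842) = -13.078; smaller M is more luminous → Star A.
L ratio = 10^(0.4 |ΔM|) = 10^5.231 = 170300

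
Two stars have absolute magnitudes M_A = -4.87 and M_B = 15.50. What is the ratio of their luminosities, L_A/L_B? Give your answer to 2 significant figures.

L_A/L_B ≈ 1.4×10^8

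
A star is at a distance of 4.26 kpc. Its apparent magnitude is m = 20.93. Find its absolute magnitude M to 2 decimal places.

M ≈ 7.78

d = 4.26 kpc = 4260 pc
5 log₁₀(d/10 pc) = 5 log₁₀(4260) − 5 = 13.147
M = m − 5 log₁₀(d/10) = 20.93 − 13.147 = 7.783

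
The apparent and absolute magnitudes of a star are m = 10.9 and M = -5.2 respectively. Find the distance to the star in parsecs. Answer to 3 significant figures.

μ = m − M = 16.100
m − M = 5 log₁₀ d − 5
log₁₀ d = (m − M)/5 + 1 = 4.2200
d = 10^4.2200 = 16600 pc

d ≈ 16600 pc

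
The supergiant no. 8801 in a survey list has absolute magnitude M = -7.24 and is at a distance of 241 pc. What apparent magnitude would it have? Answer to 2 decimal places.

m = M + 5 log₁₀ d − 5 = -7.24 + 5·2.3820 − 5 = -0.330

m ≈ -0.33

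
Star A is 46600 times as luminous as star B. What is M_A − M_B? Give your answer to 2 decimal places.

Pogson: ΔM = −2.5 log₁₀(ratio) = −2.5 log₁₀(46600) = −2.5 × 4.6684 = -11.671
Star A is brighter, so it has the smaller magnitude: the difference is negative.

M_A − M_B ≈ -11.67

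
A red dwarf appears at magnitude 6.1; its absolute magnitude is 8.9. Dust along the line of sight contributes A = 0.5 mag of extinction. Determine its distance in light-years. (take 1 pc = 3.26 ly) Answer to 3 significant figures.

d ≈ 7.13 ly

m − M = 5 log₁₀(d/10 pc) + A  ⇒  6.1 − (8.9) − 0.5 = 5 log₁₀(d/10)
-3.300 = 5 log₁₀(d/10)
log₁₀ d = (m − M − A)/5 + 1 = 0.3400
d = 10^0.3400 = 2.188 pc
= 7.132 ly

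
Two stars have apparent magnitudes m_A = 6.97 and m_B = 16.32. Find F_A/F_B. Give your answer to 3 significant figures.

F_A/F_B ≈ 5500

Magnitude difference = -9.35
Flux ratio = 10^(−0.4 Δm) = 10^(−0.4 × -9.35) = 10^3.740 = 5495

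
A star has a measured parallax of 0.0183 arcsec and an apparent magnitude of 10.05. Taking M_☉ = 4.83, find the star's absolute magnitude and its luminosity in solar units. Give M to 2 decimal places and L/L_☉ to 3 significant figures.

M ≈ 6.36; L/L_☉ ≈ 0.244

d = 1/p = 1/0.0183″ = 54.64 pc
M = m − 5 log₁₀ d + 5 = 10.05 − 5·1.7375 + 5 = 6.362
M − M_☉ = 6.362 − 4.83 = 1.532
L/L_☉ = 10^(−0.4 × 1.532) = 0.2438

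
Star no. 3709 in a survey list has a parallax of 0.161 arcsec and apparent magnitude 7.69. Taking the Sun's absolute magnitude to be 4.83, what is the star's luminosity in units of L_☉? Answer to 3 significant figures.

d = 1/p = 1/0.161″ = 6.211 pc
M = m − 5 log₁₀ d + 5 = 7.69 − 5·0.7932 + 5 = 8.724
M − M_☉ = 8.724 − 4.83 = 3.894
L/L_☉ = 10^(−0.4 × 3.894) = 0.02769

L/L_☉ ≈ 0.0277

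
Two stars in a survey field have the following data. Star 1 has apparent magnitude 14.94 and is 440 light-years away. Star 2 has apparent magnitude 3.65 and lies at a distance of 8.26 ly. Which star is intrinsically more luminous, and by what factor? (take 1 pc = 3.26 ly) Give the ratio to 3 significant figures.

Star 1: d = 440 ly / 3.26 = 135.0 pc
Star 1: M = m − 5 log₁₀ d + 5 = 14.94 − 5·2.1302 + 5 = 9.289
Star 2: d = 8.26 ly / 3.26 = 2.534 pc
Star 2: M = m − 5 log₁₀ d + 5 = 3.65 − 5·0.4038 + 5 = 6.631
ΔM = M_1 − M_2 = 9.289 − (6.631) = 2.658; smaller M is more luminous → Star 2.
L ratio = 10^(0.4 |ΔM|) = 10^1.063 = 11.56

Star 2 is more luminous, by a factor of 11.6.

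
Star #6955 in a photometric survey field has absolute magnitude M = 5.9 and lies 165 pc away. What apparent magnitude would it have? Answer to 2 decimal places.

m ≈ 11.99

m = M + 5 log₁₀ d − 5 = 5.9 + 5·2.2175 − 5 = 11.987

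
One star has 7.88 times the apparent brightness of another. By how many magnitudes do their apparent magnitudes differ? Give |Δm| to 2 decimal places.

Pogson: Δm = −2.5 log₁₀(ratio) = −2.5 log₁₀(7.88) = −2.5 × 0.8965 = -2.241

|Δm| ≈ 2.24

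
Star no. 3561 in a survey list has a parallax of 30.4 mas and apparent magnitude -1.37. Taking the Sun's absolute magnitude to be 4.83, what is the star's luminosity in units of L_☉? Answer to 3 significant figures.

L/L_☉ ≈ 3270

d = 1/p = 1000/30.4 mas = 32.89 pc
M = m − 5 log₁₀ d + 5 = -1.37 − 5·1.5171 + 5 = -3.956
M − M_☉ = -3.956 − 4.83 = -8.786
L/L_☉ = 10^(−0.4 × -8.786) = 3268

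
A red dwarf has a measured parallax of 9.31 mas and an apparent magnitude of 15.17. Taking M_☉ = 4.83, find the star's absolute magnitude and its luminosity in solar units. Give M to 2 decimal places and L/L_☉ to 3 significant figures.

M ≈ 10.01; L/L_☉ ≈ 8.44×10^-3

d = 1/p = 1000/9.31 mas = 107.4 pc
M = m − 5 log₁₀ d + 5 = 15.17 − 5·2.0311 + 5 = 10.015
M − M_☉ = 10.015 − 4.83 = 5.185
L/L_☉ = 10^(−0.4 × 5.185) = 8.435×10^-3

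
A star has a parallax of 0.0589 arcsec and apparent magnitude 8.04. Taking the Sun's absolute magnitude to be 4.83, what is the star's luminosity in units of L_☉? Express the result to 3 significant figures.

L/L_☉ ≈ 0.150

d = 1/p = 1/0.0589″ = 16.98 pc
M = m − 5 log₁₀ d + 5 = 8.04 − 5·1.2299 + 5 = 6.891
M − M_☉ = 6.891 − 4.83 = 2.061
L/L_☉ = 10^(−0.4 × 2.061) = 0.1499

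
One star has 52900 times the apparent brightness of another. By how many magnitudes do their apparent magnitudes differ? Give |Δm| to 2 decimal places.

Pogson: Δm = −2.5 log₁₀(ratio) = −2.5 log₁₀(52900) = −2.5 × 4.7235 = -11.809

|Δm| ≈ 11.81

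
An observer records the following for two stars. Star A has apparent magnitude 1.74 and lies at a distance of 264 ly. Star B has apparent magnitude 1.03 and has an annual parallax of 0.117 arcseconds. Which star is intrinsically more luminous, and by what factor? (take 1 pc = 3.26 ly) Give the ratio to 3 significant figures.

Star A is more luminous, by a factor of 46.7.

Star A: d = 264 ly / 3.26 = 80.98 pc
Star A: M = m − 5 log₁₀ d + 5 = 1.74 − 5·1.9084 + 5 = -2.802
Star B: d = 1/p = 1/0.117″ = 8.547 pc
Star B: M = m − 5 log₁₀ d + 5 = 1.03 − 5·0.9318 + 5 = 1.371
ΔM = M_A − M_B = -2.802 − (1.371) = -4.173; smaller M is more luminous → Star A.
L ratio = 10^(0.4 |ΔM|) = 10^1.669 = 46.68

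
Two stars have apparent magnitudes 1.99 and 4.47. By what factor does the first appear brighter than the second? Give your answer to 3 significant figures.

Δm = 1.99 − (4.47) = -2.48
Flux ratio = 10^(−0.4 Δm) = 10^(−0.4 × -2.48) = 10^0.992 = 9.817

9.82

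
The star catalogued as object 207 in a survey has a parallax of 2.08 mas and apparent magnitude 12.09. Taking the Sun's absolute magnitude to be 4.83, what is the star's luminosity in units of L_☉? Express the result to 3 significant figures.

d = 1/p = 1000/2.08 mas = 480.8 pc
M = m − 5 log₁₀ d + 5 = 12.09 − 5·2.6819 + 5 = 3.680
M − M_☉ = 3.680 − 4.83 = -1.150
L/L_☉ = 10^(−0.4 × -1.150) = 2.883

L/L_☉ ≈ 2.88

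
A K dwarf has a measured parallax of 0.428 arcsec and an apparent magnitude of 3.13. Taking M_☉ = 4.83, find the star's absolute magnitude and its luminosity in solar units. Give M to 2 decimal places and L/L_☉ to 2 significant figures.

M ≈ 6.29; L/L_☉ ≈ 0.26

d = 1/p = 1/0.428″ = 2.336 pc
M = m − 5 log₁₀ d + 5 = 3.13 − 5·0.3686 + 5 = 6.287
M − M_☉ = 6.287 − 4.83 = 1.457
L/L_☉ = 10^(−0.4 × 1.457) = 0.2613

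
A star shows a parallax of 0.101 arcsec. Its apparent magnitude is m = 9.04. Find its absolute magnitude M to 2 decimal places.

d = 1/p = 1/0.101″ = 9.901 pc
5 log₁₀(d/10 pc) = 5 log₁₀(9.901) − 5 = -0.022
M = m − 5 log₁₀(d/10) = 9.04 + 0.022 = 9.062

M ≈ 9.06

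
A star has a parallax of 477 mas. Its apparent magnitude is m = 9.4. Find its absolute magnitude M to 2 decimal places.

M ≈ 12.79

p = 477 mas = 0.477″ → d = 1/p = 2.096 pc
5 log₁₀(d/10 pc) = 5 log₁₀(2.096) − 5 = -3.393
M = m − 5 log₁₀(d/10) = 9.4 + 3.393 = 12.793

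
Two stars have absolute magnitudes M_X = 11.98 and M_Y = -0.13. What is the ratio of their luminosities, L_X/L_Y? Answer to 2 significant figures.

L_X/L_Y ≈ 1.4×10^-5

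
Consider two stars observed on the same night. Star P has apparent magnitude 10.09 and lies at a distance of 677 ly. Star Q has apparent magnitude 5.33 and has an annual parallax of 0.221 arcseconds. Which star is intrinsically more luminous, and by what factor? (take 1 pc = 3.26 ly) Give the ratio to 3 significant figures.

Star P is more luminous, by a factor of 26.3.

Star P: d = 677 ly / 3.26 = 207.7 pc
Star P: M = m − 5 log₁₀ d + 5 = 10.09 − 5·2.3174 + 5 = 3.503
Star Q: d = 1/p = 1/0.221″ = 4.525 pc
Star Q: M = m − 5 log₁₀ d + 5 = 5.33 − 5·0.6556 + 5 = 7.052
ΔM = M_P − M_Q = 3.503 − (7.052) = -3.549; smaller M is more luminous → Star P.
L ratio = 10^(0.4 |ΔM|) = 10^1.420 = 26.27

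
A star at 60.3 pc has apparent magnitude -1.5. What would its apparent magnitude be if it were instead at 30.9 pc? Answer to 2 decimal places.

Flux ∝ 1/d², so Δm = 5 log₁₀(d₂/d₁) = 5 log₁₀(30.9/60.3) = -1.452
m₂ = m₁ + Δm = -1.5 + (-1.452) = -2.952

m ≈ -2.95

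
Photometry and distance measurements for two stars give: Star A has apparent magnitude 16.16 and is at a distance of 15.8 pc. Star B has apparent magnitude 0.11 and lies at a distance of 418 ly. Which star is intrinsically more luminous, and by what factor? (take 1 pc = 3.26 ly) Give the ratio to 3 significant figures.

Star B is more luminous, by a factor of 1.73×10^8.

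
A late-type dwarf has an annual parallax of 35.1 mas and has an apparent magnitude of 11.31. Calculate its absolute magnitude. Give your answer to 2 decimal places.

M ≈ 9.04

p = 35.1 mas = 0.0351″ → d = 1/p = 28.49 pc
5 log₁₀(d/10 pc) = 5 log₁₀(28.49) − 5 = 2.273
M = m − 5 log₁₀(d/10) = 11.31 − 2.273 = 9.037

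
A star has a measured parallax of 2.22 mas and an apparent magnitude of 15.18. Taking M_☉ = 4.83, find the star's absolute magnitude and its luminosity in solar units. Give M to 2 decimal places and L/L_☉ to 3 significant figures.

M ≈ 6.91; L/L_☉ ≈ 0.147

d = 1/p = 1000/2.22 mas = 450.5 pc
M = m − 5 log₁₀ d + 5 = 15.18 − 5·2.6536 + 5 = 6.912
M − M_☉ = 6.912 − 4.83 = 2.082
L/L_☉ = 10^(−0.4 × 2.082) = 0.1470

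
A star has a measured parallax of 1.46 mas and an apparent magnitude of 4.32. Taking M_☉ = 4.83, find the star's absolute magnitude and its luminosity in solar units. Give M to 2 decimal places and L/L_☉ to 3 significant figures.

M ≈ -4.86; L/L_☉ ≈ 7500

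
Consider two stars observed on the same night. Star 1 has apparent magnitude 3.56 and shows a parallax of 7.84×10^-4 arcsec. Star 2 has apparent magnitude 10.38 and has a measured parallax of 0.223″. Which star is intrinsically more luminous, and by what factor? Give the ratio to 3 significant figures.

Star 1: d = 1/p = 1/7.84×10^-4″ = 1276 pc
Star 1: M = m − 5 log₁₀ d + 5 = 3.56 − 5·3.1057 + 5 = -6.968
Star 2: d = 1/p = 1/0.223″ = 4.484 pc
Star 2: M = m − 5 log₁₀ d + 5 = 10.38 − 5·0.6517 + 5 = 12.122
ΔM = M_1 − M_2 = -6.968 − (12.122) = -19.090; smaller M is more luminous → Star 1.
L ratio = 10^(0.4 |ΔM|) = 10^7.636 = 4.325×10^7

Star 1 is more luminous, by a factor of 4.32×10^7.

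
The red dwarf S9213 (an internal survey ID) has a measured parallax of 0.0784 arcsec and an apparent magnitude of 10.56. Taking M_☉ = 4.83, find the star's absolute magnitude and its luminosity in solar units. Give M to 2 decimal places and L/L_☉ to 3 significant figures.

M ≈ 10.03; L/L_☉ ≈ 8.31×10^-3

d = 1/p = 1/0.0784″ = 12.76 pc
M = m − 5 log₁₀ d + 5 = 10.56 − 5·1.1057 + 5 = 10.032
M − M_☉ = 10.032 − 4.83 = 5.202
L/L_☉ = 10^(−0.4 × 5.202) = 8.306×10^-3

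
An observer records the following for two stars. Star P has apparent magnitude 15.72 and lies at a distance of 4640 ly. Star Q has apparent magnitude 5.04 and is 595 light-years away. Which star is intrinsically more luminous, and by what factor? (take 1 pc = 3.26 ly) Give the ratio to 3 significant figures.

Star Q is more luminous, by a factor of 308.

Star P: d = 4640 ly / 3.26 = 1423 pc
Star P: M = m − 5 log₁₀ d + 5 = 15.72 − 5·3.1533 + 5 = 4.953
Star Q: d = 595 ly / 3.26 = 182.5 pc
Star Q: M = m − 5 log₁₀ d + 5 = 5.04 − 5·2.2613 + 5 = -1.266
ΔM = M_P − M_Q = 4.953 − (-1.266) = 6.220; smaller M is more luminous → Star Q.
L ratio = 10^(0.4 |ΔM|) = 10^2.488 = 307.6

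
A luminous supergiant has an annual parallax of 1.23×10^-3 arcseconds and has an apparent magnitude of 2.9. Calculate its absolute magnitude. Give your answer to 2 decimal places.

d = 1/p = 1/1.23×10^-3″ = 813.0 pc
5 log₁₀(d/10 pc) = 5 log₁₀(813.0) − 5 = 9.550
M = m − 5 log₁₀(d/10) = 2.9 − 9.550 = -6.650

M ≈ -6.65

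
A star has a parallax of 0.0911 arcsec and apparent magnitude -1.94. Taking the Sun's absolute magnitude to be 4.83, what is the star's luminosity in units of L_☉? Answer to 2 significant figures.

d = 1/p = 1/0.0911″ = 10.98 pc
M = m − 5 log₁₀ d + 5 = -1.94 − 5·1.0405 + 5 = -2.142
M − M_☉ = -2.142 − 4.83 = -6.972
L/L_☉ = 10^(−0.4 × -6.972) = 615.1

L/L_☉ ≈ 620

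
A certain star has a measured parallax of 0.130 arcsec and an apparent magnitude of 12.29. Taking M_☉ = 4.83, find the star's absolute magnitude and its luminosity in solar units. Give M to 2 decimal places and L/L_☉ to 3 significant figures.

d = 1/p = 1/0.130″ = 7.692 pc
M = m − 5 log₁₀ d + 5 = 12.29 − 5·0.8861 + 5 = 12.860
M − M_☉ = 12.860 − 4.83 = 8.030
L/L_☉ = 10^(−0.4 × 8.030) = 6.139×10^-4

M ≈ 12.86; L/L_☉ ≈ 6.14×10^-4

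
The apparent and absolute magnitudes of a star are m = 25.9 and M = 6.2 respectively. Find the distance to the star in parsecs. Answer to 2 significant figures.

Distance modulus: m − M = 25.9 − (6.2) = 19.700
m − M = 5 log₁₀ d − 5
log₁₀ d = (m − M)/5 + 1 = 4.9400
d = 10^4.9400 = 87100 pc

d ≈ 87000 pc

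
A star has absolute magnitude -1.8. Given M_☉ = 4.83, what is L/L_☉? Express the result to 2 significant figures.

L/L_☉ ≈ 450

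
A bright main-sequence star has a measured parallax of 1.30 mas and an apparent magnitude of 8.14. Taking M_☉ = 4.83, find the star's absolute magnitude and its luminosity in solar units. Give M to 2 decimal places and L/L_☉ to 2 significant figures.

M ≈ -1.29; L/L_☉ ≈ 280

d = 1/p = 1000/1.30 mas = 769.2 pc
M = m − 5 log₁₀ d + 5 = 8.14 − 5·2.8861 + 5 = -1.290
M − M_☉ = -1.290 − 4.83 = -6.120
L/L_☉ = 10^(−0.4 × -6.120) = 280.6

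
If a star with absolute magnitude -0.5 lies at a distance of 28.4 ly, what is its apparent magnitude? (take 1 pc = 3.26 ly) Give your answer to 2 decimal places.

m ≈ -0.80

d = 28.4 ly / 3.26 = 8.712 pc
m = M + 5 log₁₀ d − 5 = -0.5 + 5·0.9401 − 5 = -0.799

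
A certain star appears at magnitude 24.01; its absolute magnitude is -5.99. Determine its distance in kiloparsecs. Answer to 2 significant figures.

Distance modulus: m − M = 24.01 − (-5.99) = 30.000
m − M = 5 log₁₀ d − 5
log₁₀ d = (m − M)/5 + 1 = 7.0000
d = 10^7.0000 = 1.000×10^7 pc
= 10000 kpc

d ≈ 10000 kpc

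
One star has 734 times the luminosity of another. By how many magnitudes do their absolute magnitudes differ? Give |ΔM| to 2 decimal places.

|ΔM| ≈ 7.16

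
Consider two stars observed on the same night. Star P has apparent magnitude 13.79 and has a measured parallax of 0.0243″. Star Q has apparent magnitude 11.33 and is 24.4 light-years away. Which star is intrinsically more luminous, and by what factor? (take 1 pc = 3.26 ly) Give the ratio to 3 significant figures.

Star P: d = 1/p = 1/0.0243″ = 41.15 pc
Star P: M = m − 5 log₁₀ d + 5 = 13.79 − 5·1.6144 + 5 = 10.718
Star Q: d = 24.4 ly / 3.26 = 7.485 pc
Star Q: M = m − 5 log₁₀ d + 5 = 11.33 − 5·0.8742 + 5 = 11.959
ΔM = M_P − M_Q = 10.718 − (11.959) = -1.241; smaller M is more luminous → Star P.
L ratio = 10^(0.4 |ΔM|) = 10^0.496 = 3.136

Star P is more luminous, by a factor of 3.14.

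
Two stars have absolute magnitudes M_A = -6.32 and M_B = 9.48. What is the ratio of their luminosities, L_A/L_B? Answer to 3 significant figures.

ΔM = M_A − M_B = -15.80
L_A/L_B = 10^(−0.4 ΔM) = 10^6.320 = 2.089×10^6

L_A/L_B ≈ 2.09×10^6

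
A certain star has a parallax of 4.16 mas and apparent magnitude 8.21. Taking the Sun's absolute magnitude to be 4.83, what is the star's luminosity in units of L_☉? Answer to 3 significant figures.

L/L_☉ ≈ 25.7

d = 1/p = 1000/4.16 mas = 240.4 pc
M = m − 5 log₁₀ d + 5 = 8.21 − 5·2.3809 + 5 = 1.305
M − M_☉ = 1.305 − 4.83 = -3.525
L/L_☉ = 10^(−0.4 × -3.525) = 25.69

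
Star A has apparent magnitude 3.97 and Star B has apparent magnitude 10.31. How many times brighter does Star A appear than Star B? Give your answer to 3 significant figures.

344

Magnitude difference = -6.34
Flux ratio = 10^(−0.4 Δm) = 10^(−0.4 × -6.34) = 10^2.536 = 343.6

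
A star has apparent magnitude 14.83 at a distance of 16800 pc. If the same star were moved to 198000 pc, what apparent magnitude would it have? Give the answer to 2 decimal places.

m ≈ 20.19

Flux ∝ 1/d², so Δm = 5 log₁₀(d₂/d₁) = 5 log₁₀(198000/16800) = 5.357
m₂ = m₁ + Δm = 14.83 + (5.357) = 20.187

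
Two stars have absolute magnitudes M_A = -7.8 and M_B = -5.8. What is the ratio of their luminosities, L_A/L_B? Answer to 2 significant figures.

ΔM = M_A − M_B = -2.0
L_A/L_B = 10^(−0.4 ΔM) = 10^0.800 = 6.310

L_A/L_B ≈ 6.3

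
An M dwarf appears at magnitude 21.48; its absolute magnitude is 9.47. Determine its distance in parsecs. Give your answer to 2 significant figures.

Distance modulus: m − M = 21.48 − (9.47) = 12.010
m − M = 5 log₁₀ d − 5
log₁₀ d = (m − M)/5 + 1 = 3.4020
d = 10^3.4020 = 2523 pc

d ≈ 2500 pc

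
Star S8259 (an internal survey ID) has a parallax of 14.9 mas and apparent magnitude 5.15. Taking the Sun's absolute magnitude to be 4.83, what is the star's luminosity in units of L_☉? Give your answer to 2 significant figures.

d = 1/p = 1000/14.9 mas = 67.11 pc
M = m − 5 log₁₀ d + 5 = 5.15 − 5·1.8268 + 5 = 1.016
M − M_☉ = 1.016 − 4.83 = -3.814
L/L_☉ = 10^(−0.4 × -3.814) = 33.54

L/L_☉ ≈ 34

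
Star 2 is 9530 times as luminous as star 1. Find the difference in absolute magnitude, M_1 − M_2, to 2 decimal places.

M_1 − M_2 ≈ 9.95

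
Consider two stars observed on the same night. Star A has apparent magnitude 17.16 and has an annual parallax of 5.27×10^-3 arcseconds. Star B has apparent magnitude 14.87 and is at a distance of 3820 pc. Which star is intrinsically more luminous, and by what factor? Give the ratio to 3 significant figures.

Star A: d = 1/p = 1/5.27×10^-3″ = 189.8 pc
Star A: M = m − 5 log₁₀ d + 5 = 17.16 − 5·2.2782 + 5 = 10.769
Star B: M = m − 5 log₁₀ d + 5 = 14.87 − 5·3.5821 + 5 = 1.960
ΔM = M_A − M_B = 10.769 − (1.960) = 8.809; smaller M is more luminous → Star B.
L ratio = 10^(0.4 |ΔM|) = 10^3.524 = 3340

Star B is more luminous, by a factor of 3340.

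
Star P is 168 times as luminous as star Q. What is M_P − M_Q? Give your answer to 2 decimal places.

Pogson: ΔM = −2.5 log₁₀(ratio) = −2.5 log₁₀(168) = −2.5 × 2.2253 = -5.563
Star P is brighter, so it has the smaller magnitude: the difference is negative.

M_P − M_Q ≈ -5.56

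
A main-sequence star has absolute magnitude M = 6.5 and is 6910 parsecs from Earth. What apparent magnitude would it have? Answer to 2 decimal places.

m ≈ 20.70

m = M + 5 log₁₀ d − 5 = 6.5 + 5·3.8395 − 5 = 20.697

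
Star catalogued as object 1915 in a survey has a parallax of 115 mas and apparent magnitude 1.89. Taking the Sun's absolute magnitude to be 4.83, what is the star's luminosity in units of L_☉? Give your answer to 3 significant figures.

d = 1/p = 1000/115 mas = 8.696 pc
M = m − 5 log₁₀ d + 5 = 1.89 − 5·0.9393 + 5 = 2.193
M − M_☉ = 2.193 − 4.83 = -2.637
L/L_☉ = 10^(−0.4 × -2.637) = 11.34

L/L_☉ ≈ 11.3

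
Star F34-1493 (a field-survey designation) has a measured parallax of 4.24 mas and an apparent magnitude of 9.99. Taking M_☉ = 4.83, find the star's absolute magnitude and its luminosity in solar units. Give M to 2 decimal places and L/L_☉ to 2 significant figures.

M ≈ 3.13; L/L_☉ ≈ 4.8

d = 1/p = 1000/4.24 mas = 235.8 pc
M = m − 5 log₁₀ d + 5 = 9.99 − 5·2.3726 + 5 = 3.127
M − M_☉ = 3.127 − 4.83 = -1.703
L/L_☉ = 10^(−0.4 × -1.703) = 4.800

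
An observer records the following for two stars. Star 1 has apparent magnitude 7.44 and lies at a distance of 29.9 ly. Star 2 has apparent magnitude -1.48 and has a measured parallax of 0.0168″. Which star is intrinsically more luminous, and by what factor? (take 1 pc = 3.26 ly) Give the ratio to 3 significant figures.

Star 2 is more luminous, by a factor of 156000.

Star 1: d = 29.9 ly / 3.26 = 9.172 pc
Star 1: M = m − 5 log₁₀ d + 5 = 7.44 − 5·0.9625 + 5 = 7.628
Star 2: d = 1/p = 1/0.0168″ = 59.52 pc
Star 2: M = m − 5 log₁₀ d + 5 = -1.48 − 5·1.7747 + 5 = -5.353
ΔM = M_1 − M_2 = 7.628 − (-5.353) = 12.981; smaller M is more luminous → Star 2.
L ratio = 10^(0.4 |ΔM|) = 10^5.192 = 155800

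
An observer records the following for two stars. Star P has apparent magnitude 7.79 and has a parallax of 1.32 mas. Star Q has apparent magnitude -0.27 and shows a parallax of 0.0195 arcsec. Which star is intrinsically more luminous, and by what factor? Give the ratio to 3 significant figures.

Star Q is more luminous, by a factor of 7.68.

Star P: p = 1.32 mas = 1.32×10^-3″ → d = 1/p = 757.6 pc
Star P: M = m − 5 log₁₀ d + 5 = 7.79 − 5·2.8794 + 5 = -1.607
Star Q: d = 1/p = 1/0.0195″ = 51.28 pc
Star Q: M = m − 5 log₁₀ d + 5 = -0.27 − 5·1.7100 + 5 = -3.820
ΔM = M_P − M_Q = -1.607 − (-3.820) = 2.213; smaller M is more luminous → Star Q.
L ratio = 10^(0.4 |ΔM|) = 10^0.885 = 7.675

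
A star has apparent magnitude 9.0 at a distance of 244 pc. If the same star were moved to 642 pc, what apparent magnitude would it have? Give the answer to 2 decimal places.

m ≈ 11.10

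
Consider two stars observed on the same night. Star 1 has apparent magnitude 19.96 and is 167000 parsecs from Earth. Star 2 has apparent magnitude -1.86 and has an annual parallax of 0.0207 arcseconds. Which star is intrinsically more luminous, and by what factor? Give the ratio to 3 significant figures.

Star 2 is more luminous, by a factor of 44.7.

Star 1: M = m − 5 log₁₀ d + 5 = 19.96 − 5·5.2227 + 5 = -1.154
Star 2: d = 1/p = 1/0.0207″ = 48.31 pc
Star 2: M = m − 5 log₁₀ d + 5 = -1.86 − 5·1.6840 + 5 = -5.280
ΔM = M_1 − M_2 = -1.154 − (-5.280) = 4.127; smaller M is more luminous → Star 2.
L ratio = 10^(0.4 |ΔM|) = 10^1.651 = 44.73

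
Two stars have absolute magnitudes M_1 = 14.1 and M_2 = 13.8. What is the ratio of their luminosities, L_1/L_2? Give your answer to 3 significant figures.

L_1/L_2 ≈ 0.759

ΔM = M_1 − M_2 = 0.3
L_1/L_2 = 10^(−0.4 ΔM) = 10^-0.120 = 0.7586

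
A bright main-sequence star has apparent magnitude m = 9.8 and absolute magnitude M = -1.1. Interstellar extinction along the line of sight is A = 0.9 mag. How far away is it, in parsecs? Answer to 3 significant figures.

d ≈ 1000 pc

m − M = 5 log₁₀(d/10 pc) + A  ⇒  9.8 − (-1.1) − 0.9 = 5 log₁₀(d/10)
10.000 = 5 log₁₀(d/10)
log₁₀ d = (m − M − A)/5 + 1 = 3.0000
d = 10^3.0000 = 1000 pc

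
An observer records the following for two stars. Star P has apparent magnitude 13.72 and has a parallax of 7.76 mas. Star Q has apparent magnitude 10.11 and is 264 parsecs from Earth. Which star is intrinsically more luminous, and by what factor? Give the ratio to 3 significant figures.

Star Q is more luminous, by a factor of 117.

Star P: p = 7.76 mas = 7.76×10^-3″ → d = 1/p = 128.9 pc
Star P: M = m − 5 log₁₀ d + 5 = 13.72 − 5·2.1101 + 5 = 8.169
Star Q: M = m − 5 log₁₀ d + 5 = 10.11 − 5·2.4216 + 5 = 3.002
ΔM = M_P − M_Q = 8.169 − (3.002) = 5.167; smaller M is more luminous → Star Q.
L ratio = 10^(0.4 |ΔM|) = 10^2.067 = 116.7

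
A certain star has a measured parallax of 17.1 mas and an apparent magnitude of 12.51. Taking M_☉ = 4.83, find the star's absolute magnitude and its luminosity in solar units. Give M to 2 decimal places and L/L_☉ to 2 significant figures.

d = 1/p = 1000/17.1 mas = 58.48 pc
M = m − 5 log₁₀ d + 5 = 12.51 − 5·1.7670 + 5 = 8.675
M − M_☉ = 8.675 − 4.83 = 3.845
L/L_☉ = 10^(−0.4 × 3.845) = 0.02897

M ≈ 8.67; L/L_☉ ≈ 0.029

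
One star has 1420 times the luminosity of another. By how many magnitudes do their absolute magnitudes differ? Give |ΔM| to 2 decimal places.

Pogson: ΔM = −2.5 log₁₀(ratio) = −2.5 log₁₀(1420) = −2.5 × 3.1523 = -7.881

|ΔM| ≈ 7.88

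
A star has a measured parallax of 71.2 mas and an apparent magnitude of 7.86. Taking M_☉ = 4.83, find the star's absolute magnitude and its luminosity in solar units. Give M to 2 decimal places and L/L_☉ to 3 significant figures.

d = 1/p = 1000/71.2 mas = 14.04 pc
M = m − 5 log₁₀ d + 5 = 7.86 − 5·1.1475 + 5 = 7.122
M − M_☉ = 7.122 − 4.83 = 2.292
L/L_☉ = 10^(−0.4 × 2.292) = 0.1211

M ≈ 7.12; L/L_☉ ≈ 0.121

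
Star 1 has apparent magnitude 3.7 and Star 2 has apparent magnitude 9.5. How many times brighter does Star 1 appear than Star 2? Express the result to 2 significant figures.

Magnitude difference = -5.8
Flux ratio = 10^(−0.4 Δm) = 10^(−0.4 × -5.8) = 10^2.320 = 208.9

210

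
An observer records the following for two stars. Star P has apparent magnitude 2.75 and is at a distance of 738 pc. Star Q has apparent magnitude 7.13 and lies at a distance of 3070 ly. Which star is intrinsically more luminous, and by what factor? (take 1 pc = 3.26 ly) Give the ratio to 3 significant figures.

Star P is more luminous, by a factor of 34.7.

Star P: M = m − 5 log₁₀ d + 5 = 2.75 − 5·2.8681 + 5 = -6.590
Star Q: d = 3070 ly / 3.26 = 941.7 pc
Star Q: M = m − 5 log₁₀ d + 5 = 7.13 − 5·2.9739 + 5 = -2.740
ΔM = M_P − M_Q = -6.590 − (-2.740) = -3.851; smaller M is more luminous → Star P.
L ratio = 10^(0.4 |ΔM|) = 10^1.540 = 34.70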